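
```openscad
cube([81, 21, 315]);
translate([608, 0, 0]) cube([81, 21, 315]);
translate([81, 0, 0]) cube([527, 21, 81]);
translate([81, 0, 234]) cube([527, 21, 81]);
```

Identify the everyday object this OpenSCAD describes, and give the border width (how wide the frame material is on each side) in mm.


A picture frame. The border width is 81 mm.

Four thin pieces enclosing a rectangular opening — a picture frame. The two full-height stiles are 315 mm tall; the top rail sits at z = 234 and is 81 mm tall, so the border above the opening is 315 − 234 = 81 mm, matching the stile x-width.


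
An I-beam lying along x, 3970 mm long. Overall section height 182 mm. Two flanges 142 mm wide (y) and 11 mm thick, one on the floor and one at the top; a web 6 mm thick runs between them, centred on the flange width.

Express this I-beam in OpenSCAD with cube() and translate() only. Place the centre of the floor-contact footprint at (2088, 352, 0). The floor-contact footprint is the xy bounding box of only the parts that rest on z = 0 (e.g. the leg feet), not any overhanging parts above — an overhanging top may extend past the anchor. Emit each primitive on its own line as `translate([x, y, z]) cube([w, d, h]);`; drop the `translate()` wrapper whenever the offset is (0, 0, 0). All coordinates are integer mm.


translate([103, 281, 0]) cube([3970, 142, 11]);
translate([103, 349, 11]) cube([3970, 6, 160]);
translate([103, 281, 171]) cube([3970, 142, 11]);


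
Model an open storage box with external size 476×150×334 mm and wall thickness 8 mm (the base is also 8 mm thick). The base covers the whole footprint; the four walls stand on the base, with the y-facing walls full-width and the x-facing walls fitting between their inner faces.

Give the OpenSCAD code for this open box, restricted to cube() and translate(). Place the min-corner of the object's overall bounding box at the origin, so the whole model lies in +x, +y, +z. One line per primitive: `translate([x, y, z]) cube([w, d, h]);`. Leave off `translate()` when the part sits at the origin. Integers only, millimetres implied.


cube([476, 150, 8]);
translate([0, 0, 8]) cube([476, 8, 326]);
translate([0, 142, 8]) cube([476, 8, 326]);
translate([0, 8, 8]) cube([8, 134, 326]);
translate([468, 8, 8]) cube([8, 134, 326]);


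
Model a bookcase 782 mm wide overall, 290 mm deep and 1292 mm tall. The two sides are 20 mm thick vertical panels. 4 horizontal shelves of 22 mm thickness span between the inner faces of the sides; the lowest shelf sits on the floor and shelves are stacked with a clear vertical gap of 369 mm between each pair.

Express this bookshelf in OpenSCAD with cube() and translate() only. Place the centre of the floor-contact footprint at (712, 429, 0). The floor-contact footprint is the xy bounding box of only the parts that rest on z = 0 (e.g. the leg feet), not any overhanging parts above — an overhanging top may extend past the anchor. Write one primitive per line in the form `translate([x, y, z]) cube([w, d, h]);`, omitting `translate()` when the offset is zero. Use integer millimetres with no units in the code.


translate([321, 284, 0]) cube([20, 290, 1292]);
translate([1083, 284, 0]) cube([20, 290, 1292]);
translate([341, 284, 0]) cube([742, 290, 22]);
translate([341, 284, 391]) cube([742, 290, 22]);
translate([341, 284, 782]) cube([742, 290, 22]);
translate([341, 284, 1173]) cube([742, 290, 22]);


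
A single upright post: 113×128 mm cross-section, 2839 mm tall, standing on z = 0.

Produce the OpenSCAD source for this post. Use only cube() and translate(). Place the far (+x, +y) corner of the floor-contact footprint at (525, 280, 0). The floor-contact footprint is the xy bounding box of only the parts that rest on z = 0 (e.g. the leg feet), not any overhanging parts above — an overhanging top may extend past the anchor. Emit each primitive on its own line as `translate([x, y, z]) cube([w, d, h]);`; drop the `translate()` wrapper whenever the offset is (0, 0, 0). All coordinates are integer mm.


translate([412, 152, 0]) cube([113, 128, 2839]);


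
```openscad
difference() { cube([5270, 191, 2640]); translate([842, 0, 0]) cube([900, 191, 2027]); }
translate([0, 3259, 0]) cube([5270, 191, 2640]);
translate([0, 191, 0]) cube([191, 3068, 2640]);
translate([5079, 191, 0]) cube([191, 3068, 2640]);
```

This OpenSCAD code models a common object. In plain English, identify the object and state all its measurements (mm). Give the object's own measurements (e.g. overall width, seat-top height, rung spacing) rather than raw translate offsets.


A single room: four walls, each 2640 mm tall and 191 mm thick, enclosing an outside footprint 5270×3450 mm (x × y), no floor or roof. The front and back walls (−y and +y sides) run the full x-width; the side walls fit between their inner faces. A door opening 900 mm wide and 2027 mm tall is cut through the front wall from the floor up, its −x edge 842 mm from the wall's −x end.


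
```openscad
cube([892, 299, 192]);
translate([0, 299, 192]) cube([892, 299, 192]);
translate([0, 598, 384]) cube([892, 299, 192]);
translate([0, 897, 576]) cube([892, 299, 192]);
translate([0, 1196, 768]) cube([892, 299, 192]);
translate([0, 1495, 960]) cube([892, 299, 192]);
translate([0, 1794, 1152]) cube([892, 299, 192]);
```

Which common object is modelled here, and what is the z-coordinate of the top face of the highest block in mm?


A staircase. The total rise is 1344 mm.

7 identical blocks, each offset up and back from the previous — a staircase. Each step is 192 mm tall and there are 7 of them, so the total rise is 7 × 192 = 1344 mm.


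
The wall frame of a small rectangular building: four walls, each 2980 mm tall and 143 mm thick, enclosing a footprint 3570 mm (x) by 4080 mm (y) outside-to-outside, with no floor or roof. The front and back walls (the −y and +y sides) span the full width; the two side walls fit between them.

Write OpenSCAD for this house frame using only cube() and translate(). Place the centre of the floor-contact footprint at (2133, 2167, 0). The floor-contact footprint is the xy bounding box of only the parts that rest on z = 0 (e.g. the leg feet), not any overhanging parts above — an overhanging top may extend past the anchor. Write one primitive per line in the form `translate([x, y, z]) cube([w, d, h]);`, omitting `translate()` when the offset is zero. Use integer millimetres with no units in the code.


translate([348, 127, 0]) cube([3570, 143, 2980]);
translate([348, 4064, 0]) cube([3570, 143, 2980]);
translate([348, 270, 0]) cube([143, 3794, 2980]);
translate([3775, 270, 0]) cube([143, 3794, 2980]);


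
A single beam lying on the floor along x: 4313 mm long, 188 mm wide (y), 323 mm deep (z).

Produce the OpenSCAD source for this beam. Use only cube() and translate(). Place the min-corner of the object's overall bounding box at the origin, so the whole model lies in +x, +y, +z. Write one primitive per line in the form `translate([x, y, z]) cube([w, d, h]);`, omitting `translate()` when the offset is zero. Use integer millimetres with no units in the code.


cube([4313, 188, 323]);


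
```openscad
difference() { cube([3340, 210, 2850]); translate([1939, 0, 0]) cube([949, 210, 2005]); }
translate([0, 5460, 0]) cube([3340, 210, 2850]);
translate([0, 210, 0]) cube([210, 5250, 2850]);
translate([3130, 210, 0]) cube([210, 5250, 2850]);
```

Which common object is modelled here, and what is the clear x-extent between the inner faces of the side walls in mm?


A single room. The interior width is 2920 mm.

Four walls enclosing a rectangle with a door in the front wall — a room. Outside width 3340 minus two 210 mm walls gives 2920 mm.


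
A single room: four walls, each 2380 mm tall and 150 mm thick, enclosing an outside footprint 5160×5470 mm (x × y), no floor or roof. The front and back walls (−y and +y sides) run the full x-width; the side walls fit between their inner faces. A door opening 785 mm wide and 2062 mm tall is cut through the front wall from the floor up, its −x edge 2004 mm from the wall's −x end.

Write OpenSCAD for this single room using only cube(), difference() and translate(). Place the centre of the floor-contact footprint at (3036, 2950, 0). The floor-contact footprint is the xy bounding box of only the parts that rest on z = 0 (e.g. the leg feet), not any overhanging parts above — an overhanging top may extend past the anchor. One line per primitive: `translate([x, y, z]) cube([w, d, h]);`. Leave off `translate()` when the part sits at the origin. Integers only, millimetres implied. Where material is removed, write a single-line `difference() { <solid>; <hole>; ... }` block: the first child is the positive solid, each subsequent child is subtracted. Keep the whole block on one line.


difference() { translate([456, 215, 0]) cube([5160, 150, 2380]); translate([2460, 215, 0]) cube([785, 150, 2062]); }
translate([456, 5535, 0]) cube([5160, 150, 2380]);
translate([456, 365, 0]) cube([150, 5170, 2380]);
translate([5466, 365, 0]) cube([150, 5170, 2380]);


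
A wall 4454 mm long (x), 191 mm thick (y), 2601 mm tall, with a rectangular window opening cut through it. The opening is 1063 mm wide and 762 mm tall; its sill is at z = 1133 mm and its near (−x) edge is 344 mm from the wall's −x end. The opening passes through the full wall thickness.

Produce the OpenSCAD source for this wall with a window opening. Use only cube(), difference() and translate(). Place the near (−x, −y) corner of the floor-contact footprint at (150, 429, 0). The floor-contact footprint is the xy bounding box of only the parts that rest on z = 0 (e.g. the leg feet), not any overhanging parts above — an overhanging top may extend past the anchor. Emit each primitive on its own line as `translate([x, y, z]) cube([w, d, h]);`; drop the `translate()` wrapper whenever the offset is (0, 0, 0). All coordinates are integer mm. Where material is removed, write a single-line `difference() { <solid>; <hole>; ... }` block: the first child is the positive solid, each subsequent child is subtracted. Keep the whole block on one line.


difference() { translate([150, 429, 0]) cube([4454, 191, 2601]); translate([494, 429, 1133]) cube([1063, 191, 762]); }


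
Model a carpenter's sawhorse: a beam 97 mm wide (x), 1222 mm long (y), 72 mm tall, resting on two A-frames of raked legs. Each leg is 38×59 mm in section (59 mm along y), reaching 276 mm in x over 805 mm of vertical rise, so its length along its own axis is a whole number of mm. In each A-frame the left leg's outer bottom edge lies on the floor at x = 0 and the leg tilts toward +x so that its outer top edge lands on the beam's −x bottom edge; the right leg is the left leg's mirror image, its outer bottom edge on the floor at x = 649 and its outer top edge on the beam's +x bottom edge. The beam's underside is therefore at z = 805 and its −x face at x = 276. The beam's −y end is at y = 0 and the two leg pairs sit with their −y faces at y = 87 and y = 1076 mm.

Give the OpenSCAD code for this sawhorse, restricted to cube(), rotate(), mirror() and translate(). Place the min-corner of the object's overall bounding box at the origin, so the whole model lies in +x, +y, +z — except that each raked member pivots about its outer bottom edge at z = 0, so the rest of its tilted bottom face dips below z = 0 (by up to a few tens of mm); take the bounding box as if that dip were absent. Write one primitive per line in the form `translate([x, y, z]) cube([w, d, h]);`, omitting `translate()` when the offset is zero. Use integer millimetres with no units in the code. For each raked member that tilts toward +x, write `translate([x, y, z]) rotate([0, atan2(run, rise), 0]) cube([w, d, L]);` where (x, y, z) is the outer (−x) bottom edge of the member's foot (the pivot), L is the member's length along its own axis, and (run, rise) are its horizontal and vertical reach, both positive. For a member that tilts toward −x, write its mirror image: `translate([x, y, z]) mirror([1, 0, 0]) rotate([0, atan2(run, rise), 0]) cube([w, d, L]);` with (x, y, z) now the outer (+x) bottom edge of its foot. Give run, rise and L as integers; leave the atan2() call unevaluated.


translate([276, 0, 805]) cube([97, 1222, 72]);
translate([0, 87, 0]) rotate([0, atan2(276, 805), 0]) cube([38, 59, 851]);
translate([649, 87, 0]) mirror([1, 0, 0]) rotate([0, atan2(276, 805), 0]) cube([38, 59, 851]);
translate([0, 1076, 0]) rotate([0, atan2(276, 805), 0]) cube([38, 59, 851]);
translate([649, 1076, 0]) mirror([1, 0, 0]) rotate([0, atan2(276, 805), 0]) cube([38, 59, 851]);


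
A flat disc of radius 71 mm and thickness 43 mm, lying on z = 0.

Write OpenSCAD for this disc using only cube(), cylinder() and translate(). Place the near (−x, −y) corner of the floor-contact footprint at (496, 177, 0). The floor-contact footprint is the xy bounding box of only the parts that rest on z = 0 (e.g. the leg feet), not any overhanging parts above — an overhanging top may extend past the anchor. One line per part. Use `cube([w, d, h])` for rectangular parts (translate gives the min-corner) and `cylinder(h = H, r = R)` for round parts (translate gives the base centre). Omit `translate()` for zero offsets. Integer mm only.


translate([567, 248, 0]) cylinder(h = 43, r = 71);


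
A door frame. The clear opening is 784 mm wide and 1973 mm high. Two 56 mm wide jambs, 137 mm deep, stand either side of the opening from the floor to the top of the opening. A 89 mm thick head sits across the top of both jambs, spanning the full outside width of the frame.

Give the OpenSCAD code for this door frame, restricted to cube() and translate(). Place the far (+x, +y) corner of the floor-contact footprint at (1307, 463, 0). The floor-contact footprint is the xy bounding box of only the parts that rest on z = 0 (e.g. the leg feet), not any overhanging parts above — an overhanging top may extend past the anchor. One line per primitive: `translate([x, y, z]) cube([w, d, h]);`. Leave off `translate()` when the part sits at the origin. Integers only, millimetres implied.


translate([411, 326, 0]) cube([56, 137, 1973]);
translate([1251, 326, 0]) cube([56, 137, 1973]);
translate([411, 326, 1973]) cube([896, 137, 89]);


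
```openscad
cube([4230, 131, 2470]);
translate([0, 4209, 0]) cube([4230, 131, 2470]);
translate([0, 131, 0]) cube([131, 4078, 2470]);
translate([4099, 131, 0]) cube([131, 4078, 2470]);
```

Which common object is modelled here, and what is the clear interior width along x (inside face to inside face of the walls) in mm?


A house (or room) frame. The interior width is 3968 mm.

Four 2470 mm walls enclosing a rectangle with no floor or roof — a room or house frame. Outside width is 4230 mm and wall thickness is 131 mm, so the interior width is 4230 − 2 × 131 = 3968 mm.


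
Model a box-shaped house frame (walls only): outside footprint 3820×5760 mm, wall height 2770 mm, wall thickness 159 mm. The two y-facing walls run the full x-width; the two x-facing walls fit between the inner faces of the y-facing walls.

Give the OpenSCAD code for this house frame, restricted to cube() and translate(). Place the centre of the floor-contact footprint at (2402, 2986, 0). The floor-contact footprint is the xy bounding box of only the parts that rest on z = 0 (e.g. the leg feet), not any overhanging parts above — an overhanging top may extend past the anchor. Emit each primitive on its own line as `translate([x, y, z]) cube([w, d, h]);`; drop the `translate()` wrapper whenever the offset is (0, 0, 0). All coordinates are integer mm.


translate([492, 106, 0]) cube([3820, 159, 2770]);
translate([492, 5707, 0]) cube([3820, 159, 2770]);
translate([492, 265, 0]) cube([159, 5442, 2770]);
translate([4153, 265, 0]) cube([159, 5442, 2770]);


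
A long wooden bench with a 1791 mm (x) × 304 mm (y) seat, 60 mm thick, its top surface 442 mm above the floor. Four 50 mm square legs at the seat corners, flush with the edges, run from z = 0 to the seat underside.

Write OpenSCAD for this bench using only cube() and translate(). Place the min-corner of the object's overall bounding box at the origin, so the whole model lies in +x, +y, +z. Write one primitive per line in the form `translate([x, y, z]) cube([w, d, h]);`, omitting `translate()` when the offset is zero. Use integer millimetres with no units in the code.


translate([0, 0, 382]) cube([1791, 304, 60]);
cube([50, 50, 382]);
translate([0, 254, 0]) cube([50, 50, 382]);
translate([1741, 0, 0]) cube([50, 50, 382]);
translate([1741, 254, 0]) cube([50, 50, 382]);


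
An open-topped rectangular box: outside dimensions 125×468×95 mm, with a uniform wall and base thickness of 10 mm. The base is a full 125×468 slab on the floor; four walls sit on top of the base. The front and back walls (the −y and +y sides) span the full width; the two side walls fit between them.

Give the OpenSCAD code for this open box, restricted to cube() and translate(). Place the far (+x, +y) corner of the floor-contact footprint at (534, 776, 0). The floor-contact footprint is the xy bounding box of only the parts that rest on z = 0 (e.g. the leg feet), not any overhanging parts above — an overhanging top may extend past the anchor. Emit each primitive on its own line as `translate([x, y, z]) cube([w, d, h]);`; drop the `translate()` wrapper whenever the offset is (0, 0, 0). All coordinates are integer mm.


translate([409, 308, 0]) cube([125, 468, 10]);
translate([409, 308, 10]) cube([125, 10, 85]);
translate([409, 766, 10]) cube([125, 10, 85]);
translate([409, 318, 10]) cube([10, 448, 85]);
translate([524, 318, 10]) cube([10, 448, 85]);


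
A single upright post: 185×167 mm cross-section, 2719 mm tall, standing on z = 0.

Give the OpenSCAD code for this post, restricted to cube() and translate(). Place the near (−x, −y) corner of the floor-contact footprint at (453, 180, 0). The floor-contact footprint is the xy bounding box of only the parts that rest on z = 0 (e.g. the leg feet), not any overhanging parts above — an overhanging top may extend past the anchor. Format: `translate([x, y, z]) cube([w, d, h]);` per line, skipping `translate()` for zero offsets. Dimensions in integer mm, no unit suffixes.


translate([453, 180, 0]) cube([185, 167, 2719]);


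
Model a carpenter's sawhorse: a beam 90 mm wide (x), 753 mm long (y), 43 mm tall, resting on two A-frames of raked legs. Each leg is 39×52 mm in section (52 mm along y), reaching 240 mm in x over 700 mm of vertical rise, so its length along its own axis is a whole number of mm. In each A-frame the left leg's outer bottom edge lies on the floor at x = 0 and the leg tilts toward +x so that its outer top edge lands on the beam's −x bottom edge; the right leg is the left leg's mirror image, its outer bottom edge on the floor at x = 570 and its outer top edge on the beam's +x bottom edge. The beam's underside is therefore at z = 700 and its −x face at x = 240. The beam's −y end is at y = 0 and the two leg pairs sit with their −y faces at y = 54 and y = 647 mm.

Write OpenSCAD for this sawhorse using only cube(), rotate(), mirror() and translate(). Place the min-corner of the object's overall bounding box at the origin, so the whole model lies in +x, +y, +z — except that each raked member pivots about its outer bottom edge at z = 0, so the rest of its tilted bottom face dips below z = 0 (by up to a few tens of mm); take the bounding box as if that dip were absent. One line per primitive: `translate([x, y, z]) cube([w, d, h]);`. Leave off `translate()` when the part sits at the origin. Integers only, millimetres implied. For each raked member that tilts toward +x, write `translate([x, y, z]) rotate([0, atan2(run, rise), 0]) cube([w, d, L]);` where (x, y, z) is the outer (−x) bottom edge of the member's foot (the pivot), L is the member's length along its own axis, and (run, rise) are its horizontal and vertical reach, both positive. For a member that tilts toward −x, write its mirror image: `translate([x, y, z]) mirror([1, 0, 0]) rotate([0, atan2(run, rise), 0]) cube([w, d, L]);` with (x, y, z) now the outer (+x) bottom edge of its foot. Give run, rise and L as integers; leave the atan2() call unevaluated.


// leg length = √(240² + 700²) = 740
// right-leg outer foot x = 2·240 + 90 = 570
// beam min-corner = (240, 0, 700)
translate([240, 0, 700]) cube([90, 753, 43]);
translate([0, 54, 0]) rotate([0, atan2(240, 700), 0]) cube([39, 52, 740]);
translate([570, 54, 0]) mirror([1, 0, 0]) rotate([0, atan2(240, 700), 0]) cube([39, 52, 740]);
translate([0, 647, 0]) rotate([0, atan2(240, 700), 0]) cube([39, 52, 740]);
translate([570, 647, 0]) mirror([1, 0, 0]) rotate([0, atan2(240, 700), 0]) cube([39, 52, 740]);


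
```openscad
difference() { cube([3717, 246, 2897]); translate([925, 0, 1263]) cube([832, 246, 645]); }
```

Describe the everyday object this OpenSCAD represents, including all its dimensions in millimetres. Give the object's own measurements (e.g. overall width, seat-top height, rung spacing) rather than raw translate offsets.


A wall 3717 mm long (x), 246 mm thick (y), 2897 mm tall, with a rectangular window opening cut through it. The opening is 832 mm wide and 645 mm tall; its sill is at z = 1263 mm and its near (−x) edge is 925 mm from the wall's −x end. The opening passes through the full wall thickness.


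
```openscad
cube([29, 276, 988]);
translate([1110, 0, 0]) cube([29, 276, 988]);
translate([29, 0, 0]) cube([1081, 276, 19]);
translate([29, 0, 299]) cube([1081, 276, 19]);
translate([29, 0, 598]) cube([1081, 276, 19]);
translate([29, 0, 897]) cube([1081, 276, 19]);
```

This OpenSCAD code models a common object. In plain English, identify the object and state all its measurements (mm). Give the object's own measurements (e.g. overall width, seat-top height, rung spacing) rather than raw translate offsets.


An open bookshelf. Two side panels, each 29 mm thick, 276 mm deep and 988 mm tall, stand 1139 mm apart (outside-to-outside). Between them sit 4 shelves, each 19 mm thick and 276 mm deep, spanning the full gap between the sides. The bottom shelf rests on the floor (its underside at z = 0) and the clear gap between one shelf's top and the next shelf's underside is 280 mm.


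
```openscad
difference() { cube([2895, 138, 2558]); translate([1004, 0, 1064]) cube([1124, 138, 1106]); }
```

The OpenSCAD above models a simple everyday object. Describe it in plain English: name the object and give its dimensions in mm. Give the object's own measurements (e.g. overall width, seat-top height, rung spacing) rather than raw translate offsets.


A wall 2895 mm long (x), 138 mm thick (y), 2558 mm tall, with a rectangular window opening cut through it. The opening is 1124 mm wide and 1106 mm tall; its sill is at z = 1064 mm and its near (−x) edge is 1004 mm from the wall's −x end. The opening passes through the full wall thickness.


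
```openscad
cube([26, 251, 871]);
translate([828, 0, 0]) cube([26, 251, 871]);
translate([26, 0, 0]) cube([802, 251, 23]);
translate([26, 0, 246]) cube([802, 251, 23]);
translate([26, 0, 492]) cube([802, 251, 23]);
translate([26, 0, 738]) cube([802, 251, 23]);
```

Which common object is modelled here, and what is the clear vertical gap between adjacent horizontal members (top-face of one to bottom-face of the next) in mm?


A bookshelf. The clear shelf gap is 223 mm.

Two tall side panels with 4 horizontal boards between them — a bookshelf. The first two shelf undersides are at z = 0 and z = 246; with shelf thickness 23, the clear gap is 246 − 0 − 23 = 223 mm.


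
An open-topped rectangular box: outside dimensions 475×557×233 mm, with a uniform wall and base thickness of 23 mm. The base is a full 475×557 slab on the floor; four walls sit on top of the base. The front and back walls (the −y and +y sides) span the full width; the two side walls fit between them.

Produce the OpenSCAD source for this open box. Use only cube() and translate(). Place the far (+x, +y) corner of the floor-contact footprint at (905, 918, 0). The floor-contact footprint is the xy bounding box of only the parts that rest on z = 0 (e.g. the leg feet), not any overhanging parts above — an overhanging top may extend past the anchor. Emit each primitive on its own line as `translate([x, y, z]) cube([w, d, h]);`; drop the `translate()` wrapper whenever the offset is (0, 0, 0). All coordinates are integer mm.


translate([430, 361, 0]) cube([475, 557, 23]);
translate([430, 361, 23]) cube([475, 23, 210]);
translate([430, 895, 23]) cube([475, 23, 210]);
translate([430, 384, 23]) cube([23, 511, 210]);
translate([882, 384, 23]) cube([23, 511, 210]);


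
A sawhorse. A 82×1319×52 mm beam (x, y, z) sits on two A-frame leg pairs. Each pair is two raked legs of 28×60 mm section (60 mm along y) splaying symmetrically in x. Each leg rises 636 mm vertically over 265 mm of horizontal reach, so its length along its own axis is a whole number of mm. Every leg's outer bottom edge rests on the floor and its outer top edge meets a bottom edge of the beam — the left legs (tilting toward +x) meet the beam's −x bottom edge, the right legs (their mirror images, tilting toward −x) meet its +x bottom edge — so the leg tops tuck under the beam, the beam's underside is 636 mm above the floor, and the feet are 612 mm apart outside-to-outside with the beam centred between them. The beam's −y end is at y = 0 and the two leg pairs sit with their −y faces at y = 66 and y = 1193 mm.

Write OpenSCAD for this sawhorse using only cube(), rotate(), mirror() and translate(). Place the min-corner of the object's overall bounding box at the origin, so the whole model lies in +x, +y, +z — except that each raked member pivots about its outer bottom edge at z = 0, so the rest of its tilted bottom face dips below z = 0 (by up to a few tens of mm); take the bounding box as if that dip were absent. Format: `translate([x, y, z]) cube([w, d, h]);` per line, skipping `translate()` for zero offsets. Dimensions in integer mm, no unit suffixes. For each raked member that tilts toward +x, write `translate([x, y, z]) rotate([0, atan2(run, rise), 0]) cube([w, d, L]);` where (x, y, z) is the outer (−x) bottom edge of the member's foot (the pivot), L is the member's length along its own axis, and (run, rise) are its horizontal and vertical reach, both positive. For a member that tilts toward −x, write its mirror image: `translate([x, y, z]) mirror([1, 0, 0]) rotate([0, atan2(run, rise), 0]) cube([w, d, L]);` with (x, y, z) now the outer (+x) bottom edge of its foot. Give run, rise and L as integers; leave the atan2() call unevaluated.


// leg length = √(265² + 636²) = 689
// right-leg outer foot x = 2·265 + 82 = 612
// beam min-corner = (265, 0, 636)
translate([265, 0, 636]) cube([82, 1319, 52]);
translate([0, 66, 0]) rotate([0, atan2(265, 636), 0]) cube([28, 60, 689]);
translate([612, 66, 0]) mirror([1, 0, 0]) rotate([0, atan2(265, 636), 0]) cube([28, 60, 689]);
translate([0, 1193, 0]) rotate([0, atan2(265, 636), 0]) cube([28, 60, 689]);
translate([612, 1193, 0]) mirror([1, 0, 0]) rotate([0, atan2(265, 636), 0]) cube([28, 60, 689]);


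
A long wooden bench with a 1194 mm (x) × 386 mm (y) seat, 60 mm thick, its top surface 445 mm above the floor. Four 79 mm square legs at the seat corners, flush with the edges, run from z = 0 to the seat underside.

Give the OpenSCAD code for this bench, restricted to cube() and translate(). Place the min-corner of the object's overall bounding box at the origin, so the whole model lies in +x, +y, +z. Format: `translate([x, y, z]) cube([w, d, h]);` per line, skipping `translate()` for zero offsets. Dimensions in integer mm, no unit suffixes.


translate([0, 0, 385]) cube([1194, 386, 60]);
cube([79, 79, 385]);
translate([0, 307, 0]) cube([79, 79, 385]);
translate([1115, 0, 0]) cube([79, 79, 385]);
translate([1115, 307, 0]) cube([79, 79, 385]);


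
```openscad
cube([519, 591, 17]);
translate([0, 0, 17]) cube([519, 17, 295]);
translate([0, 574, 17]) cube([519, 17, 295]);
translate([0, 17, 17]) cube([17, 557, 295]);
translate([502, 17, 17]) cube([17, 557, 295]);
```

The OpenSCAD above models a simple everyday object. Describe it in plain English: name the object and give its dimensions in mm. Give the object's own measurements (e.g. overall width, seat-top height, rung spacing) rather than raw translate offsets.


An open-topped rectangular box: outside dimensions 519×591×312 mm, with a uniform wall and base thickness of 17 mm. The base is a full 519×591 slab on the floor; four walls sit on top of the base. The front and back walls (the −y and +y sides) span the full width; the two side walls fit between them.


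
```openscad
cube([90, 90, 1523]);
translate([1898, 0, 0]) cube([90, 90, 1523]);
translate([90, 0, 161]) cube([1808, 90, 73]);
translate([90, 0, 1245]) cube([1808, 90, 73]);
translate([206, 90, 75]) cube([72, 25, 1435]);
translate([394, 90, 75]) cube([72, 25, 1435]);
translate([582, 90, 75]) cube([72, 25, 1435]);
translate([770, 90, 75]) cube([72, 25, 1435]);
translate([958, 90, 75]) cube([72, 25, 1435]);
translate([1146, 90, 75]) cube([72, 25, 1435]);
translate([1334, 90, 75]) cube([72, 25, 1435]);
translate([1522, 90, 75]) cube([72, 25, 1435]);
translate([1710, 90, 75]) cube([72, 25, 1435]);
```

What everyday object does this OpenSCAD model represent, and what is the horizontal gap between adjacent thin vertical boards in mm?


A fence section. The picket gap is 116 mm.

Two posts, two rails, 9 pickets — a fence section. Span 1808 mm holds 9 pickets of 72 mm with 10 equal gaps: ⌊(1808 − 9·72) / 10⌋ = 116 mm.


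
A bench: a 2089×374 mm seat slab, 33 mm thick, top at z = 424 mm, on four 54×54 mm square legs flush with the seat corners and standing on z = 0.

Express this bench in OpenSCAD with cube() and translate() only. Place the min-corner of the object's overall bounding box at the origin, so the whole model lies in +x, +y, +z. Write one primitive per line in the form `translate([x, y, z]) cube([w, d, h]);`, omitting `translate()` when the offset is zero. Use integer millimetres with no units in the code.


translate([0, 0, 391]) cube([2089, 374, 33]);
cube([54, 54, 391]);
translate([0, 320, 0]) cube([54, 54, 391]);
translate([2035, 0, 0]) cube([54, 54, 391]);
translate([2035, 320, 0]) cube([54, 54, 391]);


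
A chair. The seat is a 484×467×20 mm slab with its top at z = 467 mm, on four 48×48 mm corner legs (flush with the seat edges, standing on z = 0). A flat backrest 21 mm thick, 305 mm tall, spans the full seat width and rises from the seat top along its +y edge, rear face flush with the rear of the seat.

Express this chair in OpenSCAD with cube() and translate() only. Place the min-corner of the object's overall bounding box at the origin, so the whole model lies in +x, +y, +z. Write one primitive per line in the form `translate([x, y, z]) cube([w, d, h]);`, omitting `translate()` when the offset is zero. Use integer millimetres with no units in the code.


translate([0, 0, 447]) cube([484, 467, 20]);
cube([48, 48, 447]);
translate([436, 0, 0]) cube([48, 48, 447]);
translate([0, 419, 0]) cube([48, 48, 447]);
translate([436, 419, 0]) cube([48, 48, 447]);
translate([0, 446, 467]) cube([484, 21, 305]);


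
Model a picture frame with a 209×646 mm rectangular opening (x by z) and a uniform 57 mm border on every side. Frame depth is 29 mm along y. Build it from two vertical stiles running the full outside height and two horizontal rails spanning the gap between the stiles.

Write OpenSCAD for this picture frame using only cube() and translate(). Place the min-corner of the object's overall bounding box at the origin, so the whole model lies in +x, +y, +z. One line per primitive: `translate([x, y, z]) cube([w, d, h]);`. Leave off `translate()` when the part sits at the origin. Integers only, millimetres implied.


cube([57, 29, 760]);
translate([266, 0, 0]) cube([57, 29, 760]);
translate([57, 0, 0]) cube([209, 29, 57]);
translate([57, 0, 703]) cube([209, 29, 57]);


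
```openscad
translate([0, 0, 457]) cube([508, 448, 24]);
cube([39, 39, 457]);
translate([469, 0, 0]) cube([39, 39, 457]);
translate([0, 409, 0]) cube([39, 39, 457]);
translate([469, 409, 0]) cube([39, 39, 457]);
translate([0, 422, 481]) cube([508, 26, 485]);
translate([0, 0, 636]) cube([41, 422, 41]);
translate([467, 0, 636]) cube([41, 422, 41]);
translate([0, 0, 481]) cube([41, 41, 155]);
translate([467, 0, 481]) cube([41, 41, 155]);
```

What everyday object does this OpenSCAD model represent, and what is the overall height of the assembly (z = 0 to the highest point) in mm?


A chair. The overall height is 966 mm.

A slab on four corner posts with a tall panel at the back — a chair. The seat slab sits at z = 457 with thickness 24, and the 485 mm backrest starts at the seat top, so the overall height is 457 + 24 + 485 = 966 mm.


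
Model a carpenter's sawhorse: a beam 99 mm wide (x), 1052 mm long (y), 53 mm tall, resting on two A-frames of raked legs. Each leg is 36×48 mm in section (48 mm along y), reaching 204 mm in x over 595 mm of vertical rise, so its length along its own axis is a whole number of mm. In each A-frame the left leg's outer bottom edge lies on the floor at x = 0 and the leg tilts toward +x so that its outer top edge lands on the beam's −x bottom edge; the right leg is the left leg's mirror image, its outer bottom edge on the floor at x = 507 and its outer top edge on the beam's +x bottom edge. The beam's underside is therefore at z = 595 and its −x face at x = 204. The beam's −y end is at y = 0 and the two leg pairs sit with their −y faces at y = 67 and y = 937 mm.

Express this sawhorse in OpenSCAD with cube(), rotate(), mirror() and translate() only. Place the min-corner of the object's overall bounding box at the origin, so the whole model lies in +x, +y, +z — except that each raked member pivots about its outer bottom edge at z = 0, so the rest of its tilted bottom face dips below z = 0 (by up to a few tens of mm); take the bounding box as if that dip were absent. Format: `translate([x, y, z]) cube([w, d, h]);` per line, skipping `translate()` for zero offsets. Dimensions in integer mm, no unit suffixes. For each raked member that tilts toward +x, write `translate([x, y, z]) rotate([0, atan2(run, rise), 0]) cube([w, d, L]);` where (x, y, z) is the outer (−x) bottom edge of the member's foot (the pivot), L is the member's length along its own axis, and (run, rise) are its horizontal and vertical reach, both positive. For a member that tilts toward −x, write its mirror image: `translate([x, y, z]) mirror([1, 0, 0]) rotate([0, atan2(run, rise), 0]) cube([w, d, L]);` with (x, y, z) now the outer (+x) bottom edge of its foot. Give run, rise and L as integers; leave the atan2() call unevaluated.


translate([204, 0, 595]) cube([99, 1052, 53]);
translate([0, 67, 0]) rotate([0, atan2(204, 595), 0]) cube([36, 48, 629]);
translate([507, 67, 0]) mirror([1, 0, 0]) rotate([0, atan2(204, 595), 0]) cube([36, 48, 629]);
translate([0, 937, 0]) rotate([0, atan2(204, 595), 0]) cube([36, 48, 629]);
translate([507, 937, 0]) mirror([1, 0, 0]) rotate([0, atan2(204, 595), 0]) cube([36, 48, 629]);


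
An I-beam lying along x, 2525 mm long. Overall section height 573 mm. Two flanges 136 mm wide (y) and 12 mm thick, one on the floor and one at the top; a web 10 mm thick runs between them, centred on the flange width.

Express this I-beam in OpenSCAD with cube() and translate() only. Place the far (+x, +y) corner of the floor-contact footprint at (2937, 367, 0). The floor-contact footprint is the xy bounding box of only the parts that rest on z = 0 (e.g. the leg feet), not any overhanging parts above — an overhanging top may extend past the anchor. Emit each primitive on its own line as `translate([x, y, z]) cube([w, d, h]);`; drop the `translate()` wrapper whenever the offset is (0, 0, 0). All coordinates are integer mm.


translate([412, 231, 0]) cube([2525, 136, 12]);
translate([412, 294, 12]) cube([2525, 10, 549]);
translate([412, 231, 561]) cube([2525, 136, 12]);


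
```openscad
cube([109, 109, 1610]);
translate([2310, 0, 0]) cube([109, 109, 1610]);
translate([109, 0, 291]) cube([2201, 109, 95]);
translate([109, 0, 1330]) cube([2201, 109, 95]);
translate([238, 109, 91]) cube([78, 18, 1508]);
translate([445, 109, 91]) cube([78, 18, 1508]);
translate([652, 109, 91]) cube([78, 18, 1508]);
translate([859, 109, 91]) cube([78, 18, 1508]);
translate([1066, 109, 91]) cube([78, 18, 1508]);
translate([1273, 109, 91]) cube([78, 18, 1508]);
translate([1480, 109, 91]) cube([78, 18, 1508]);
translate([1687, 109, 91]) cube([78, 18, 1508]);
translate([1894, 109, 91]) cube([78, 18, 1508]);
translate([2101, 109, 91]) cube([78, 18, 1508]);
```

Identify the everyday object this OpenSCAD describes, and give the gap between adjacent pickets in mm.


A fence section. The picket gap is 129 mm.

Two posts, two rails, 10 pickets — a fence section. Span 2201 mm holds 10 pickets of 78 mm with 11 equal gaps: ⌊(2201 − 10·78) / 11⌋ = 129 mm.


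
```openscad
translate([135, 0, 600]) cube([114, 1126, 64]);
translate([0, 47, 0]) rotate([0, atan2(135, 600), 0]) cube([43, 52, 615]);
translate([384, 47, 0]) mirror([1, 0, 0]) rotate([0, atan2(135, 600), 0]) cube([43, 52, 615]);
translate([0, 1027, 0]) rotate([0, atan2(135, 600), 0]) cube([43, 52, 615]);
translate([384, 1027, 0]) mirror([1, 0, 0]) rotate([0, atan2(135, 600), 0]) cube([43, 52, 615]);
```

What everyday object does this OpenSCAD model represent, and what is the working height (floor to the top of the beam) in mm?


A sawhorse. The overall height is 664 mm.

A beam across two mirrored pairs of raked legs — a sawhorse. The beam's underside is at z = 600 (matching the legs' vertical rise in atan2(135, 600)) and the beam is 64 mm tall, so its top is at 600 + 64 = 664 mm. The raked legs top out at the beam's underside, so that is the highest point.


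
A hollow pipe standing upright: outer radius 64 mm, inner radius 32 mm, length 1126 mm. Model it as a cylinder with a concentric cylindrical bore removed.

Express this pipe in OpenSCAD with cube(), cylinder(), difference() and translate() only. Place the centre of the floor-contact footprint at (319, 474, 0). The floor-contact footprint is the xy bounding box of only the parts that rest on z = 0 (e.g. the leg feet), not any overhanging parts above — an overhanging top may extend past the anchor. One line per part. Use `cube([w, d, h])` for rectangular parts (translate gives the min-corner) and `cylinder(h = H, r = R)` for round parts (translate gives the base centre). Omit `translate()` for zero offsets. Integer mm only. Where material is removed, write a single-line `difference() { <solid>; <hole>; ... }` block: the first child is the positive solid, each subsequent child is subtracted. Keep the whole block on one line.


difference() { translate([319, 474, 0]) cylinder(h = 1126, r = 64); translate([319, 474, 0]) cylinder(h = 1126, r = 32); }


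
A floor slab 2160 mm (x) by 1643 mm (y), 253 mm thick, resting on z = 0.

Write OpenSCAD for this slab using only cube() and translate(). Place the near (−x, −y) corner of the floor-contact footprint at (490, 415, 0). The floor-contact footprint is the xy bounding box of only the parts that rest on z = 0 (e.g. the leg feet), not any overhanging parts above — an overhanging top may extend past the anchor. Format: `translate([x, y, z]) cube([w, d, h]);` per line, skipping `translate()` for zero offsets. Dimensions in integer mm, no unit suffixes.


translate([490, 415, 0]) cube([2160, 1643, 253]);


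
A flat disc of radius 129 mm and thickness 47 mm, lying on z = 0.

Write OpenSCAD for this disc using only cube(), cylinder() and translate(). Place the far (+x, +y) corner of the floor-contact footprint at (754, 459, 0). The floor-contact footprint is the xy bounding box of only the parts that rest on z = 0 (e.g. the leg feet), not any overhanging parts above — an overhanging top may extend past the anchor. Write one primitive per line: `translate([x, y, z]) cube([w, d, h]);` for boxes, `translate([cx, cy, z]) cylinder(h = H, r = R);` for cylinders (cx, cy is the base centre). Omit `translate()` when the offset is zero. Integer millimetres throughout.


translate([625, 330, 0]) cylinder(h = 47, r = 129);
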